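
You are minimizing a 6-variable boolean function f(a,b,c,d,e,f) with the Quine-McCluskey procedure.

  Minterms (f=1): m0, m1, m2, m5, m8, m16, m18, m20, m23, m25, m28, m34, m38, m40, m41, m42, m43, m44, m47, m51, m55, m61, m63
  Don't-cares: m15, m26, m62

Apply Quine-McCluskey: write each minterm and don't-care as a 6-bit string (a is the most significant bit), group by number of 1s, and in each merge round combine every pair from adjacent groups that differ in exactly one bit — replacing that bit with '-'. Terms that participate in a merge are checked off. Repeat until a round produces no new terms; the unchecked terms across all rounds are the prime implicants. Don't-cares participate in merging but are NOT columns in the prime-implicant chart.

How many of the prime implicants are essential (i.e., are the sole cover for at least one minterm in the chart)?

Round 0: 000000✓ 000001✓ 000010✓ 000101✓ 001000✓ 001111✓ 010000✓ 010010✓ 010100✓ 010111✓ 011001 011010✓ 011100✓ 100010✓ 100110✓ 101000✓ 101001✓ 101010✓ 101011✓ 101100✓ 101111✓ 110011✓ 110111✓ 111101✓ 111110✓ 111111✓
Round 1: -00010 -01000 -01111 -10111 0-0000✓ 0-0010✓ 00-000 000-01 0000-0✓ 00000- 01-010 01-100 010-00 0100-0✓ 1-1111 10-010 100-10 101-00 101-11 1010-0✓ 1010-1✓ 10100-✓ 10101-✓ 11-111 110-11 1111-1 11111-
Round 2: 0-00-0 1010--
PIs = {-00010, -01000, -01111, -10111, 0-00-0, 00-000, 000-01, 00000-, 01-010, 01-100, 010-00, 011001, 1-1111, 10-010, 100-10, 101-00, 101-11, 1010--, 11-111, 110-11, 1111-1, 11111-}
Coverage chart:
  m0: 0-00-0,00-000,00000-
  m1: 000-01,00000-
  m2: -00010,0-00-0
  m5: 000-01 ←essential
  m8: -01000,00-000
  m16: 0-00-0,010-00
  m18: 0-00-0,01-010
  m20: 01-100,010-00
  m23: -10111 ←essential
  m25: 011001 ←essential
  m28: 01-100 ←essential
  m34: -00010,10-010,100-10
  m38: 100-10 ←essential
  m40: -01000,101-00,1010--
  m41: 1010-- ←essential
  m42: 10-010,1010--
  m43: 101-11,1010--
  m44: 101-00 ←essential
  m47: -01111,1-1111,101-11
  m51: 110-11 ←essential
  m55: -10111,11-111,110-11
  m61: 1111-1 ←essential
  m63: 1-1111,11-111,1111-1,11111-
Essential: -10111, 000-01, 01-100, 011001, 100-10, 101-00, 1010--, 110-11, 1111-1

9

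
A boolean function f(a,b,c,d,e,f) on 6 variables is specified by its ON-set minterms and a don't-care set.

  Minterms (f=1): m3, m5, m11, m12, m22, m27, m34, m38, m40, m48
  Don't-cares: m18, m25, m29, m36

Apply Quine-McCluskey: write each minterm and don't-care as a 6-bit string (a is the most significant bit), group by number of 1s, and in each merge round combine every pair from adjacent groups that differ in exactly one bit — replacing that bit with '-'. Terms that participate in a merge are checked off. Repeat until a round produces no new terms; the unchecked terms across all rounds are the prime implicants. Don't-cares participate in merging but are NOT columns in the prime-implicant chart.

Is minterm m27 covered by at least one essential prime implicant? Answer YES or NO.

[col 0] 000011*, 000101, 001011*, 001100, 010010*, 010110*, 011001*, 011011*, 011101*, 100010*, 100100*, 100110*, 101000, 110000
[col 1] 0-1011, 00-011, 010-10, 011-01, 0110-1, 100-10, 1001-0
Prime implicants: 0-1011, 00-011, 000101, 001100, 010-10, 011-01, 0110-1, 100-10, 1001-0, 101000, 110000
PI chart (minterm → PIs covering it):
  3 | 00-011  (sole → essential)
  5 | 000101  (sole → essential)
  11 | 0-1011,00-011
  12 | 001100  (sole → essential)
  22 | 010-10  (sole → essential)
  27 | 0-1011,0110-1
  34 | 100-10  (sole → essential)
  38 | 100-10,1001-0
  40 | 101000  (sole → essential)
  48 | 110000  (sole → essential)
Essential prime implicants: 00-011, 000101, 001100, 010-10, 100-10, 101000, 110000

NO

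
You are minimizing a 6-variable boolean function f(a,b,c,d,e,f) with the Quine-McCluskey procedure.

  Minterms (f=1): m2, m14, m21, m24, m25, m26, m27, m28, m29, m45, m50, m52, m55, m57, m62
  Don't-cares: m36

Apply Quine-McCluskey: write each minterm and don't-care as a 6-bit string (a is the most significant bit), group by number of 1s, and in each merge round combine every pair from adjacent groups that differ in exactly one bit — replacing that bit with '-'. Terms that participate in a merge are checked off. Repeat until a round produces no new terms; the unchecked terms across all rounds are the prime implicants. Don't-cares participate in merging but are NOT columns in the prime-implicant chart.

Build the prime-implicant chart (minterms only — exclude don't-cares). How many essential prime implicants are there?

[col 0] 000010, 001110, 010101*, 011000*, 011001*, 011010*, 011011*, 011100*, 011101*, 100100*, 101101, 110010, 110100*, 110111, 111001*, 111110
[col 1] -11001, 01-101, 011-00*, 011-01*, 0110-0*, 0110-1*, 01100-*, 01101-*, 01110-*, 1-0100
[col 2] 011-0-, 0110--
Prime implicants: -11001, 000010, 001110, 01-101, 011-0-, 0110--, 1-0100, 101101, 110010, 110111, 111110
PI chart (minterm → PIs covering it):
  2 | 000010  (sole → essential)
  14 | 001110  (sole → essential)
  21 | 01-101  (sole → essential)
  24 | 011-0-,0110--
  25 | -11001,011-0-,0110--
  26 | 0110--  (sole → essential)
  27 | 0110--  (sole → essential)
  28 | 011-0-  (sole → essential)
  29 | 01-101,011-0-
  45 | 101101  (sole → essential)
  50 | 110010  (sole → essential)
  52 | 1-0100  (sole → essential)
  55 | 110111  (sole → essential)
  57 | -11001  (sole → essential)
  62 | 111110  (sole → essential)
Essential prime implicants: -11001, 000010, 001110, 01-101, 011-0-, 0110--, 1-0100, 101101, 110010, 110111, 111110

11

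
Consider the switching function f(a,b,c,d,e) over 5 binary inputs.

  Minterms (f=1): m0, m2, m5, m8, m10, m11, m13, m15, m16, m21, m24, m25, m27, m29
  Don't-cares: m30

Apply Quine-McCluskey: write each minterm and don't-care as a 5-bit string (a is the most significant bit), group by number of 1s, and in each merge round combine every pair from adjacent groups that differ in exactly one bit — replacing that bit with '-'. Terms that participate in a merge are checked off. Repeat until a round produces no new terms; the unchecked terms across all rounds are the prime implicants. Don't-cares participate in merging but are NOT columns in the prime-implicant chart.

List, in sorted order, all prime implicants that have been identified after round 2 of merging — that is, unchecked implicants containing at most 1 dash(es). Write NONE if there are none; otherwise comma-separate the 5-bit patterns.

-1011, 01-11, 0101-, 011-1, 11-01, 110-1, 1100-, 11110

size-2^0 implicants → 00000(✓)  00010(✓)  00101(✓)  01000(✓)  01010(✓)  01011(✓)  01101(✓)  01111(✓)  10000(✓)  10101(✓)  11000(✓)  11001(✓)  11011(✓)  11101(✓)  11110
size-2^1 implicants → -0000(✓)  -0101(✓)  -1000(✓)  -1011  -1101(✓)  0-000(✓)  0-010(✓)  0-101(✓)  000-0(✓)  01-11  010-0(✓)  0101-  011-1  1-000(✓)  1-101(✓)  11-01  110-1  1100-
size-2^2 implicants → --000  --101  0-0-0
Unchecked terms (primes): --000, --101, -1011, 0-0-0, 01-11, 0101-, 011-1, 11-01, 110-1, 1100-, 11110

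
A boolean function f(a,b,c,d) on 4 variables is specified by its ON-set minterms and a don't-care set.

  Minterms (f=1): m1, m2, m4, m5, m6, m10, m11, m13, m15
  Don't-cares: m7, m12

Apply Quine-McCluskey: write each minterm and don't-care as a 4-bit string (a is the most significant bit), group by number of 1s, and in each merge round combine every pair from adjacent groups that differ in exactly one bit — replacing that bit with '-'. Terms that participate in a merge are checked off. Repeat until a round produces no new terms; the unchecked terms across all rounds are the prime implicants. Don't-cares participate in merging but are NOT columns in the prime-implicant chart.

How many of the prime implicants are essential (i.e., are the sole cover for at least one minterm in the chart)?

1

Round 0: 0001✓ 0010✓ 0100✓ 0101✓ 0110✓ 0111✓ 1010✓ 1011✓ 1100✓ 1101✓ 1111✓
Round 1: -010 -100✓ -101✓ -111✓ 0-01 0-10 01-0✓ 01-1✓ 010-✓ 011-✓ 1-11 101- 11-1✓ 110-✓
Round 2: -1-1 -10- 01--
PIs = {-010, -1-1, -10-, 0-01, 0-10, 01--, 1-11, 101-}
Coverage chart:
  m1: 0-01 ←essential
  m2: -010,0-10
  m4: -10-,01--
  m5: -1-1,-10-,0-01,01--
  m6: 0-10,01--
  m10: -010,101-
  m11: 1-11,101-
  m13: -1-1,-10-
  m15: -1-1,1-11
Essential: 0-01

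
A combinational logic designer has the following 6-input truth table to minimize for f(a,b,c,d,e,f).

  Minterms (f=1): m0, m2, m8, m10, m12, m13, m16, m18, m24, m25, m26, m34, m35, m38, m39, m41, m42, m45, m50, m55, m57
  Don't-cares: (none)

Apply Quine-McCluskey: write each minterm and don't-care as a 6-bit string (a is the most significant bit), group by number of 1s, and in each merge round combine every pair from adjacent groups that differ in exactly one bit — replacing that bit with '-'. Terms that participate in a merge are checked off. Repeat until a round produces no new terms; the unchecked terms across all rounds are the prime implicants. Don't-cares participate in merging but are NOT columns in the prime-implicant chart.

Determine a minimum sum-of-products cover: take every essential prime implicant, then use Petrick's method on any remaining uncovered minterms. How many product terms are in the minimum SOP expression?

8

[col 0] 000000*, 000010*, 001000*, 001010*, 001100*, 001101*, 010000*, 010010*, 011000*, 011001*, 011010*, 100010*, 100011*, 100110*, 100111*, 101001*, 101010*, 101101*, 110010*, 110111*, 111001*
[col 1] -00010*, -01010*, -01101, -10010*, -11001, 0-0000*, 0-0010*, 0-1000*, 0-1010*, 00-000*, 00-010*, 0000-0*, 001-00, 0010-0*, 00110-, 01-000*, 01-010*, 0100-0*, 0110-0*, 01100-, 1-0010*, 1-0111, 1-1001, 10-010*, 100-10*, 100-11*, 10001-*, 10011-*, 101-01
[col 2] --0010, -0-010, 0--000*, 0--010*, 0-00-0*, 0-10-0*, 00-0-0*, 01-0-0*, 100-1-
[col 3] 0--0-0
Prime implicants: --0010, -0-010, -01101, -11001, 0--0-0, 001-00, 00110-, 01100-, 1-0111, 1-1001, 100-1-, 101-01
PI chart (minterm → PIs covering it):
  0 | 0--0-0  (sole → essential)
  2 | --0010,-0-010,0--0-0
  8 | 0--0-0,001-00
  10 | -0-010,0--0-0
  12 | 001-00,00110-
  13 | -01101,00110-
  16 | 0--0-0  (sole → essential)
  18 | --0010,0--0-0
  24 | 0--0-0,01100-
  25 | -11001,01100-
  26 | 0--0-0  (sole → essential)
  34 | --0010,-0-010,100-1-
  35 | 100-1-  (sole → essential)
  38 | 100-1-  (sole → essential)
  39 | 1-0111,100-1-
  41 | 1-1001,101-01
  42 | -0-010  (sole → essential)
  45 | -01101,101-01
  50 | --0010  (sole → essential)
  55 | 1-0111  (sole → essential)
  57 | -11001,1-1001
Essential prime implicants: --0010, -0-010, 0--0-0, 1-0111, 100-1-
Petrick residual → -11001, 00110-, 101-01
Minimum SOP uses 8 PIs: c'd'ef' + b'd'ef' + bcd'e'f + a'd'f' + a'b'cde' + ac'def + ab'c'e + ab'ce'f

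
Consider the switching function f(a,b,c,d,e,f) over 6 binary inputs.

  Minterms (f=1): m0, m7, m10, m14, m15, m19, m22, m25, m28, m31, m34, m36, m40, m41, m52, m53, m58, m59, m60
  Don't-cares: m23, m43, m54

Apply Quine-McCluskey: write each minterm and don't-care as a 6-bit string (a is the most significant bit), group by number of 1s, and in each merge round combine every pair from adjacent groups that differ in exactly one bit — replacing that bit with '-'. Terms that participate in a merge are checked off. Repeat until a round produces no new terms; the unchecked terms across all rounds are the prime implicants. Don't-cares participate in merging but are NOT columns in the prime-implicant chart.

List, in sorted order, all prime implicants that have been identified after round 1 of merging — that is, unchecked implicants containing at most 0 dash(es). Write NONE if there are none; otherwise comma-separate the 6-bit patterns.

000000, 011001, 100010

size-2^0 implicants → 000000  000111(✓)  001010(✓)  001110(✓)  001111(✓)  010011(✓)  010110(✓)  010111(✓)  011001  011100(✓)  011111(✓)  100010  100100(✓)  101000(✓)  101001(✓)  101011(✓)  110100(✓)  110101(✓)  110110(✓)  111010(✓)  111011(✓)  111100(✓)
size-2^1 implicants → -10110  -11100  0-0111(✓)  0-1111(✓)  00-111(✓)  001-10  00111-  01-111(✓)  010-11  01011-  1-0100  1-1011  1010-1  10100-  11-100  1101-0  11010-  11101-
size-2^2 implicants → 0--111
Unchecked terms (primes): -10110, -11100, 0--111, 000000, 001-10, 00111-, 010-11, 01011-, 011001, 1-0100, 1-1011, 100010, 1010-1, 10100-, 11-100, 1101-0, 11010-, 11101-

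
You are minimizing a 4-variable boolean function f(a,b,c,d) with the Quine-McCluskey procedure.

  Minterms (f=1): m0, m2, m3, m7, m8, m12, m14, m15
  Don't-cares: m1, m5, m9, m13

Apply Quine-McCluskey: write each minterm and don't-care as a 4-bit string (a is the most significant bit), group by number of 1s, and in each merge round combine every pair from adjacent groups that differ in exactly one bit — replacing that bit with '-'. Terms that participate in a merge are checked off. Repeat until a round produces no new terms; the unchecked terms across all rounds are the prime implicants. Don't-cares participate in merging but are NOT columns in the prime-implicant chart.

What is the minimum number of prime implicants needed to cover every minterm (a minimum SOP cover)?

4

Round 0: 0000✓ 0001✓ 0010✓ 0011✓ 0101✓ 0111✓ 1000✓ 1001✓ 1100✓ 1101✓ 1110✓ 1111✓
Round 1: -000✓ -001✓ -101✓ -111✓ 0-01✓ 0-11✓ 00-0✓ 00-1✓ 000-✓ 001-✓ 01-1✓ 1-00✓ 1-01✓ 100-✓ 11-0✓ 11-1✓ 110-✓ 111-✓
Round 2: --01 -00- -1-1 0--1 00-- 1-0- 11--
PIs = {--01, -00-, -1-1, 0--1, 00--, 1-0-, 11--}
Coverage chart:
  m0: -00-,00--
  m2: 00-- ←essential
  m3: 0--1,00--
  m7: -1-1,0--1
  m8: -00-,1-0-
  m12: 1-0-,11--
  m14: 11-- ←essential
  m15: -1-1,11--
Essential: 00--, 11--
Petrick residual → -00-, -1-1
Min cover (4 terms): b'c' + bd + a'b' + ab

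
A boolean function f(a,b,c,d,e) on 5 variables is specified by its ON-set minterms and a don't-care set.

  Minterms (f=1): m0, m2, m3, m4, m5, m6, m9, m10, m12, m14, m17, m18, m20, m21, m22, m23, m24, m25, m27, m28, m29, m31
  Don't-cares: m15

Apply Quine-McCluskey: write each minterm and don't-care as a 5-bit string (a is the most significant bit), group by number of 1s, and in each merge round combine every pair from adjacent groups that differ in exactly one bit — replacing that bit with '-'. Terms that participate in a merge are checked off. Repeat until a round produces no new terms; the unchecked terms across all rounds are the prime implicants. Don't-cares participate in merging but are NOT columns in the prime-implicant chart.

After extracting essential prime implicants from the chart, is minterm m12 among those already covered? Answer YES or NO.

NO

[col 0] 00000*, 00010*, 00011*, 00100*, 00101*, 00110*, 01001*, 01010*, 01100*, 01110*, 01111*, 10001*, 10010*, 10100*, 10101*, 10110*, 10111*, 11000*, 11001*, 11011*, 11100*, 11101*, 11111*
[col 1] -0010*, -0100*, -0101*, -0110*, -1001, -1100*, -1111, 0-010*, 0-100*, 0-110*, 00-00*, 00-10*, 000-0*, 0001-, 001-0*, 0010-*, 01-10*, 011-0*, 0111-, 1-001*, 1-100*, 1-101*, 1-111*, 10-01*, 10-10*, 101-0*, 101-1*, 1010-*, 1011-*, 11-00*, 11-01*, 11-11*, 110-1*, 1100-*, 111-1*, 1110-*
[col 2] --100, -0-10, -01-0, -010-, 0--10, 0-1-0, 00--0, 1--01, 1-1-1, 1-10-, 101--, 11--1, 11-0-
Prime implicants: --100, -0-10, -01-0, -010-, -1001, -1111, 0--10, 0-1-0, 00--0, 0001-, 0111-, 1--01, 1-1-1, 1-10-, 101--, 11--1, 11-0-
PI chart (minterm → PIs covering it):
  0 | 00--0  (sole → essential)
  2 | -0-10,0--10,00--0,0001-
  3 | 0001-  (sole → essential)
  4 | --100,-01-0,-010-,0-1-0,00--0
  5 | -010-  (sole → essential)
  6 | -0-10,-01-0,0--10,0-1-0,00--0
  9 | -1001  (sole → essential)
  10 | 0--10  (sole → essential)
  12 | --100,0-1-0
  14 | 0--10,0-1-0,0111-
  17 | 1--01  (sole → essential)
  18 | -0-10  (sole → essential)
  20 | --100,-01-0,-010-,1-10-,101--
  21 | -010-,1--01,1-1-1,1-10-,101--
  22 | -0-10,-01-0,101--
  23 | 1-1-1,101--
  24 | 11-0-  (sole → essential)
  25 | -1001,1--01,11--1,11-0-
  27 | 11--1  (sole → essential)
  28 | --100,1-10-,11-0-
  29 | 1--01,1-1-1,1-10-,11--1,11-0-
  31 | -1111,1-1-1,11--1
Essential prime implicants: -0-10, -010-, -1001, 0--10, 00--0, 0001-, 1--01, 11--1, 11-0-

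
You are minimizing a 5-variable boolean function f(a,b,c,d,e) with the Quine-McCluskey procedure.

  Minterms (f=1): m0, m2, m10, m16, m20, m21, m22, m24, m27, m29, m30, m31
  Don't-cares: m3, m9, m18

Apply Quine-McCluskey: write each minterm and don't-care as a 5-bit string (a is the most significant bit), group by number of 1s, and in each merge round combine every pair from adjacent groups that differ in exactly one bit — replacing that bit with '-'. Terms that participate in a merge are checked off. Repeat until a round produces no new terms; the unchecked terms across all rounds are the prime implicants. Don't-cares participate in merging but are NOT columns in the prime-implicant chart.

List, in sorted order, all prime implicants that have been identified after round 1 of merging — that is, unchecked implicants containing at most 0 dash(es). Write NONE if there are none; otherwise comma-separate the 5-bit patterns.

01001

size-2^0 implicants → 00000(✓)  00010(✓)  00011(✓)  01001  01010(✓)  10000(✓)  10010(✓)  10100(✓)  10101(✓)  10110(✓)  11000(✓)  11011(✓)  11101(✓)  11110(✓)  11111(✓)
size-2^1 implicants → -0000(✓)  -0010(✓)  0-010  000-0(✓)  0001-  1-000  1-101  1-110  10-00(✓)  10-10(✓)  100-0(✓)  101-0(✓)  1010-  11-11  111-1  1111-
size-2^2 implicants → -00-0  10--0
Unchecked terms (primes): -00-0, 0-010, 0001-, 01001, 1-000, 1-101, 1-110, 10--0, 1010-, 11-11, 111-1, 1111-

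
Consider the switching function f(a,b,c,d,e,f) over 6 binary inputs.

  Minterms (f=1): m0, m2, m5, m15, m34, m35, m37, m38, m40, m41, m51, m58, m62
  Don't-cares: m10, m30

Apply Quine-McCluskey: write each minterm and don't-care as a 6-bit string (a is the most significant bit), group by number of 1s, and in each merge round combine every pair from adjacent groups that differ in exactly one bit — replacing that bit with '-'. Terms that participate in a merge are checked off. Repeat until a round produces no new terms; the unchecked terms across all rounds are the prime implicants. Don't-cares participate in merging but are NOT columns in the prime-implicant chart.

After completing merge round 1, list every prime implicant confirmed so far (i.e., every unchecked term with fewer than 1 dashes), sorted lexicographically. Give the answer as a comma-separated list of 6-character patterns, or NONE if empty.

[col 0] 000000*, 000010*, 000101*, 001010*, 001111, 011110*, 100010*, 100011*, 100101*, 100110*, 101000*, 101001*, 110011*, 111010*, 111110*
[col 1] -00010, -00101, -11110, 00-010, 0000-0, 1-0011, 100-10, 10001-, 10100-, 111-10
Prime implicants: -00010, -00101, -11110, 00-010, 0000-0, 001111, 1-0011, 100-10, 10001-, 10100-, 111-10

001111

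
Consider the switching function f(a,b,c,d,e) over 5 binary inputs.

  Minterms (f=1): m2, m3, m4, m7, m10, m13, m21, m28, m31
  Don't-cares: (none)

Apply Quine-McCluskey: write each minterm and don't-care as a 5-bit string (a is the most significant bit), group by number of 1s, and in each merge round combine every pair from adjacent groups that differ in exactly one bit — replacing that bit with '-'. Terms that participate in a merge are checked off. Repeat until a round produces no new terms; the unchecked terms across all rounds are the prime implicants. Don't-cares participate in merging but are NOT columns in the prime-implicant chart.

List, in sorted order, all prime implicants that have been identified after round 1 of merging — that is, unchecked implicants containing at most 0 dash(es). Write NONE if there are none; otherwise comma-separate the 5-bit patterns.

00100, 01101, 10101, 11100, 11111

Round 0: 00010✓ 00011✓ 00100 00111✓ 01010✓ 01101 10101 11100 11111
Round 1: 0-010 00-11 0001-
PIs = {0-010, 00-11, 0001-, 00100, 01101, 10101, 11100, 11111}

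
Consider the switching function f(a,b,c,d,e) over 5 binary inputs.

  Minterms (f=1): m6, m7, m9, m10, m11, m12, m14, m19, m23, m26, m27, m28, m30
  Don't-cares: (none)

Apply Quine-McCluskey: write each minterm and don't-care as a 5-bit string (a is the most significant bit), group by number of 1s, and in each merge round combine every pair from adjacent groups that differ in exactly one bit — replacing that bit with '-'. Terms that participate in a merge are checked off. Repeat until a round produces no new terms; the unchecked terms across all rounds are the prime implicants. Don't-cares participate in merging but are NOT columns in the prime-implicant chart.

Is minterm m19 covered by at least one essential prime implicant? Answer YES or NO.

[col 0] 00110*, 00111*, 01001*, 01010*, 01011*, 01100*, 01110*, 10011*, 10111*, 11010*, 11011*, 11100*, 11110*
[col 1] -0111, -1010*, -1011*, -1100*, -1110*, 0-110, 0011-, 01-10*, 010-1, 0101-*, 011-0*, 1-011, 10-11, 11-10*, 1101-*, 111-0*
[col 2] -1-10, -101-, -11-0
Prime implicants: -0111, -1-10, -101-, -11-0, 0-110, 0011-, 010-1, 1-011, 10-11
PI chart (minterm → PIs covering it):
  6 | 0-110,0011-
  7 | -0111,0011-
  9 | 010-1  (sole → essential)
  10 | -1-10,-101-
  11 | -101-,010-1
  12 | -11-0  (sole → essential)
  14 | -1-10,-11-0,0-110
  19 | 1-011,10-11
  23 | -0111,10-11
  26 | -1-10,-101-
  27 | -101-,1-011
  28 | -11-0  (sole → essential)
  30 | -1-10,-11-0
Essential prime implicants: -11-0, 010-1

NO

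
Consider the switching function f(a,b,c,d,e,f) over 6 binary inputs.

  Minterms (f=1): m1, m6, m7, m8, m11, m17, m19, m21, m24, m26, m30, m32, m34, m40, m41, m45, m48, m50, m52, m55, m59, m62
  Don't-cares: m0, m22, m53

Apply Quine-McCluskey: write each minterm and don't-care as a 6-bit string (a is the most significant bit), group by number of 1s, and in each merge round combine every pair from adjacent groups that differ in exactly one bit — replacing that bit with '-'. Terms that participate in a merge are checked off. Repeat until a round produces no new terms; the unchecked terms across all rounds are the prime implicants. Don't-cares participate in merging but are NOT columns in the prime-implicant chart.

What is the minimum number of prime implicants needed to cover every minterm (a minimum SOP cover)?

size-2^0 implicants → 000000(✓)  000001(✓)  000110(✓)  000111(✓)  001000(✓)  001011  010001(✓)  010011(✓)  010101(✓)  010110(✓)  011000(✓)  011010(✓)  011110(✓)  100000(✓)  100010(✓)  101000(✓)  101001(✓)  101101(✓)  110000(✓)  110010(✓)  110100(✓)  110101(✓)  110111(✓)  111011  111110(✓)
size-2^1 implicants → -00000(✓)  -01000(✓)  -10101  -11110  0-0001  0-0110  0-1000  00-000(✓)  00000-  00011-  01-110  010-01  0100-1  011-10  0110-0  1-0000(✓)  1-0010(✓)  10-000(✓)  1000-0(✓)  101-01  10100-  110-00  1100-0(✓)  1101-1  11010-
size-2^2 implicants → -0-000  1-00-0
Unchecked terms (primes): -0-000, -10101, -11110, 0-0001, 0-0110, 0-1000, 00000-, 00011-, 001011, 01-110, 010-01, 0100-1, 011-10, 0110-0, 1-00-0, 101-01, 10100-, 110-00, 1101-1, 11010-, 111011
Minterm coverage:
  m1 ⊆ 0-0001,00000-
  m6 ⊆ 0-0110,00011-
  m7 ⊆ 00011- [E]
  m8 ⊆ -0-000,0-1000
  m11 ⊆ 001011 [E]
  m17 ⊆ 0-0001,010-01,0100-1
  m19 ⊆ 0100-1 [E]
  m21 ⊆ -10101,010-01
  m24 ⊆ 0-1000,0110-0
  m26 ⊆ 011-10,0110-0
  m30 ⊆ -11110,01-110,011-10
  m32 ⊆ -0-000,1-00-0
  m34 ⊆ 1-00-0 [E]
  m40 ⊆ -0-000,10100-
  m41 ⊆ 101-01,10100-
  m45 ⊆ 101-01 [E]
  m48 ⊆ 1-00-0,110-00
  m50 ⊆ 1-00-0 [E]
  m52 ⊆ 110-00,11010-
  m55 ⊆ 1101-1 [E]
  m59 ⊆ 111011 [E]
  m62 ⊆ -11110 [E]
E = {-11110, 00011-, 001011, 0100-1, 1-00-0, 101-01, 1101-1, 111011}
Petrick residual → -0-000, -10101, 0-0001, 0110-0, 110-00
Cover = b'd'e'f' + bc'de'f + bcdef' + a'c'd'e'f + a'b'c'de + a'b'cd'ef + a'bc'd'f + a'bcd'f' + ac'd'f' + ab'ce'f + abc'e'f' + abc'df + abcd'ef  |cover|=13

13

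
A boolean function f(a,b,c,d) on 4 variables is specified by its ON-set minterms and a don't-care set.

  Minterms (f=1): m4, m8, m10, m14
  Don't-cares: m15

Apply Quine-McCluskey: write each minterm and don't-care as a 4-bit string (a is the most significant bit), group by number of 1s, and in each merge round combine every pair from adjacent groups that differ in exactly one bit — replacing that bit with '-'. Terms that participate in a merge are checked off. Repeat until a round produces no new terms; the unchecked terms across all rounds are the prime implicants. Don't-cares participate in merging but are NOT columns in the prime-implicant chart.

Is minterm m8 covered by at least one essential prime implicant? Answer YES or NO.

Round 0: 0100 1000✓ 1010✓ 1110✓ 1111✓
Round 1: 1-10 10-0 111-
PIs = {0100, 1-10, 10-0, 111-}
Coverage chart:
  m4: 0100 ←essential
  m8: 10-0 ←essential
  m10: 1-10,10-0
  m14: 1-10,111-
Essential: 0100, 10-0

YES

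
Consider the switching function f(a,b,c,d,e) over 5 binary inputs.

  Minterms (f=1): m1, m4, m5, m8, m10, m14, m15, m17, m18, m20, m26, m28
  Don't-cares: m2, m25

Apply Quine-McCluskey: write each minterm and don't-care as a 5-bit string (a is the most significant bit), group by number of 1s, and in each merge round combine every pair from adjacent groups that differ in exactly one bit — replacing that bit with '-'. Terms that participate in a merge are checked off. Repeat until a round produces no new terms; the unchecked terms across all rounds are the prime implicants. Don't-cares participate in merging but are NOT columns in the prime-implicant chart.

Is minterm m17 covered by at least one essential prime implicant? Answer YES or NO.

NO

[col 0] 00001*, 00010*, 00100*, 00101*, 01000*, 01010*, 01110*, 01111*, 10001*, 10010*, 10100*, 11001*, 11010*, 11100*
[col 1] -0001, -0010*, -0100, -1010*, 0-010*, 00-01, 0010-, 01-10, 010-0, 0111-, 1-001, 1-010*, 1-100
[col 2] --010
Prime implicants: --010, -0001, -0100, 00-01, 0010-, 01-10, 010-0, 0111-, 1-001, 1-100
PI chart (minterm → PIs covering it):
  1 | -0001,00-01
  4 | -0100,0010-
  5 | 00-01,0010-
  8 | 010-0  (sole → essential)
  10 | --010,01-10,010-0
  14 | 01-10,0111-
  15 | 0111-  (sole → essential)
  17 | -0001,1-001
  18 | --010  (sole → essential)
  20 | -0100,1-100
  26 | --010  (sole → essential)
  28 | 1-100  (sole → essential)
Essential prime implicants: --010, 010-0, 0111-, 1-100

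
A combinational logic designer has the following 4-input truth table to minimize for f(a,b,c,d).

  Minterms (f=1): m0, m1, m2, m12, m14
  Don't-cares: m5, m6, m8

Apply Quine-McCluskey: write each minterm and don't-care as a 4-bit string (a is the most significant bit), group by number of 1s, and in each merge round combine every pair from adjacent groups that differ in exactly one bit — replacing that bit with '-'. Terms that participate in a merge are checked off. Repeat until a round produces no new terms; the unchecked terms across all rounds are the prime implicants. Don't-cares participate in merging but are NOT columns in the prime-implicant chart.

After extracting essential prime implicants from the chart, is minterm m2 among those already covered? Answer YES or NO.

size-2^0 implicants → 0000(✓)  0001(✓)  0010(✓)  0101(✓)  0110(✓)  1000(✓)  1100(✓)  1110(✓)
size-2^1 implicants → -000  -110  0-01  0-10  00-0  000-  1-00  11-0
Unchecked terms (primes): -000, -110, 0-01, 0-10, 00-0, 000-, 1-00, 11-0
Minterm coverage:
  m0 ⊆ -000,00-0,000-
  m1 ⊆ 0-01,000-
  m2 ⊆ 0-10,00-0
  m12 ⊆ 1-00,11-0
  m14 ⊆ -110,11-0
(no essential prime implicants)

NO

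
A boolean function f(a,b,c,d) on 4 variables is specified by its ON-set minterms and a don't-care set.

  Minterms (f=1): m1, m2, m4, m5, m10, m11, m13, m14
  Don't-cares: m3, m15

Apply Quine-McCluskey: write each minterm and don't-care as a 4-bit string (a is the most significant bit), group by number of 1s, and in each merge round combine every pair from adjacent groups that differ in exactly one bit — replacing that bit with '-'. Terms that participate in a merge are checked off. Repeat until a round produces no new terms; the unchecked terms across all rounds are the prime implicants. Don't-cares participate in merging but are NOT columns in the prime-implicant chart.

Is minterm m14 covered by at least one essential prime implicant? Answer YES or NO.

YES

[col 0] 0001*, 0010*, 0011*, 0100*, 0101*, 1010*, 1011*, 1101*, 1110*, 1111*
[col 1] -010*, -011*, -101, 0-01, 00-1, 001-*, 010-, 1-10*, 1-11*, 101-*, 11-1, 111-*
[col 2] -01-, 1-1-
Prime implicants: -01-, -101, 0-01, 00-1, 010-, 1-1-, 11-1
PI chart (minterm → PIs covering it):
  1 | 0-01,00-1
  2 | -01-  (sole → essential)
  4 | 010-  (sole → essential)
  5 | -101,0-01,010-
  10 | -01-,1-1-
  11 | -01-,1-1-
  13 | -101,11-1
  14 | 1-1-  (sole → essential)
Essential prime implicants: -01-, 010-, 1-1-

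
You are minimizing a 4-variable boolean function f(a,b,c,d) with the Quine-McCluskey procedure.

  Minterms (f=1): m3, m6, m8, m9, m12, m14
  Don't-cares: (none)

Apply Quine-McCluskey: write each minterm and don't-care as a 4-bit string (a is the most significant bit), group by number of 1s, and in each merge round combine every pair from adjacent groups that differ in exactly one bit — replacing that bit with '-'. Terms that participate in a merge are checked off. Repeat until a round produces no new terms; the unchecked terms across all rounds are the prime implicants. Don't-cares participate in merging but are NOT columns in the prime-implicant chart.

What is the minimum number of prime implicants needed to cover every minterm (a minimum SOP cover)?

4

Round 0: 0011 0110✓ 1000✓ 1001✓ 1100✓ 1110✓
Round 1: -110 1-00 100- 11-0
PIs = {-110, 0011, 1-00, 100-, 11-0}
Coverage chart:
  m3: 0011 ←essential
  m6: -110 ←essential
  m8: 1-00,100-
  m9: 100- ←essential
  m12: 1-00,11-0
  m14: -110,11-0
Essential: -110, 0011, 100-
Petrick residual → 1-00
Min cover (4 terms): bcd' + a'b'cd + ac'd' + ab'c'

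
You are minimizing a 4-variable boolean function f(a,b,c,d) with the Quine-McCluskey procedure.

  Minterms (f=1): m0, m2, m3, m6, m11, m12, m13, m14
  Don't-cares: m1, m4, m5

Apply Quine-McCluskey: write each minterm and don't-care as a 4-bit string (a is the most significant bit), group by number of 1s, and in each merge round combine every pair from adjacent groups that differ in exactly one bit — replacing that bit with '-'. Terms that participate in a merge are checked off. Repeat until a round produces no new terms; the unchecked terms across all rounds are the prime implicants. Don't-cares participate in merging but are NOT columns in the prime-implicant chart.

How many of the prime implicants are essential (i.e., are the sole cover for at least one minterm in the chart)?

[col 0] 0000*, 0001*, 0010*, 0011*, 0100*, 0101*, 0110*, 1011*, 1100*, 1101*, 1110*
[col 1] -011, -100*, -101*, -110*, 0-00*, 0-01*, 0-10*, 00-0*, 00-1*, 000-*, 001-*, 01-0*, 010-*, 11-0*, 110-*
[col 2] -1-0, -10-, 0--0, 0-0-, 00--
Prime implicants: -011, -1-0, -10-, 0--0, 0-0-, 00--
PI chart (minterm → PIs covering it):
  0 | 0--0,0-0-,00--
  2 | 0--0,00--
  3 | -011,00--
  6 | -1-0,0--0
  11 | -011  (sole → essential)
  12 | -1-0,-10-
  13 | -10-  (sole → essential)
  14 | -1-0  (sole → essential)
Essential prime implicants: -011, -1-0, -10-

3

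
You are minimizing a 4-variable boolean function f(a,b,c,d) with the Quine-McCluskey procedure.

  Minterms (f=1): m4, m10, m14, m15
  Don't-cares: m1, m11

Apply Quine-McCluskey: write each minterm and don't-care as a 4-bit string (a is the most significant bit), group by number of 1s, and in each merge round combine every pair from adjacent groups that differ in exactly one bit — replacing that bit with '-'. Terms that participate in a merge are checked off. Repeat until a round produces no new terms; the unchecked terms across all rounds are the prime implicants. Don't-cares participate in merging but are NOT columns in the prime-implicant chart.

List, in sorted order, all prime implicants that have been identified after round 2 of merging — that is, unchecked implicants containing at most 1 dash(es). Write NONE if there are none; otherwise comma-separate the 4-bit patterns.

0001, 0100

Round 0: 0001 0100 1010✓ 1011✓ 1110✓ 1111✓
Round 1: 1-10✓ 1-11✓ 101-✓ 111-✓
Round 2: 1-1-
PIs = {0001, 0100, 1-1-}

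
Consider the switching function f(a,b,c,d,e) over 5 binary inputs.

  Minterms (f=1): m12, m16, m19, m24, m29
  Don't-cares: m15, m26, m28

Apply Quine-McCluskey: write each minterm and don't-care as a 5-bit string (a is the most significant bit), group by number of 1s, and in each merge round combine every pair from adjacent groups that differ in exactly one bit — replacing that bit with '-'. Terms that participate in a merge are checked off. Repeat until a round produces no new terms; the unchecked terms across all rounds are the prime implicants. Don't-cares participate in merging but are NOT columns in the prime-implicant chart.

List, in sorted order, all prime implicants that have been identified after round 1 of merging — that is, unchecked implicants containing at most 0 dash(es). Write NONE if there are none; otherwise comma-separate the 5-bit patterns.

[col 0] 01100*, 01111, 10000*, 10011, 11000*, 11010*, 11100*, 11101*
[col 1] -1100, 1-000, 11-00, 110-0, 1110-
Prime implicants: -1100, 01111, 1-000, 10011, 11-00, 110-0, 1110-

01111, 10011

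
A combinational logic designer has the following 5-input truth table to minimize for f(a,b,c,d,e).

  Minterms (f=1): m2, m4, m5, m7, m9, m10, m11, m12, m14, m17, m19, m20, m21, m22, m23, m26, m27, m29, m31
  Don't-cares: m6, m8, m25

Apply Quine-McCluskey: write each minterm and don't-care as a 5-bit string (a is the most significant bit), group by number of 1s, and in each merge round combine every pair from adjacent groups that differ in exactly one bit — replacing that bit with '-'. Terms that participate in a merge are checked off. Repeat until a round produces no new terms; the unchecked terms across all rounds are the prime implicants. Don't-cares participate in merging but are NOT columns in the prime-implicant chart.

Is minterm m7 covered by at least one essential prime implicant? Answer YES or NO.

YES

Round 0: 00010✓ 00100✓ 00101✓ 00110✓ 00111✓ 01000✓ 01001✓ 01010✓ 01011✓ 01100✓ 01110✓ 10001✓ 10011✓ 10100✓ 10101✓ 10110✓ 10111✓ 11001✓ 11010✓ 11011✓ 11101✓ 11111✓
Round 1: -0100✓ -0101✓ -0110✓ -0111✓ -1001✓ -1010✓ -1011✓ 0-010✓ 0-100✓ 0-110✓ 00-10✓ 001-0✓ 001-1✓ 0010-✓ 0011-✓ 01-00✓ 01-10✓ 010-0✓ 010-1✓ 0100-✓ 0101-✓ 011-0✓ 1-001✓ 1-011✓ 1-101✓ 1-111✓ 10-01✓ 10-11✓ 100-1✓ 101-0✓ 101-1✓ 1010-✓ 1011-✓ 11-01✓ 11-11✓ 110-1✓ 1101-✓ 111-1✓
Round 2: -01-0✓ -01-1✓ -010-✓ -011-✓ -10-1 -101- 0--10 0-1-0 001--✓ 01--0 010-- 1--01✓ 1--11✓ 1-0-1✓ 1-1-1✓ 10--1✓ 101--✓ 11--1✓
Round 3: -01-- 1---1
PIs = {-01--, -10-1, -101-, 0--10, 0-1-0, 01--0, 010--, 1---1}
Coverage chart:
  m2: 0--10 ←essential
  m4: -01--,0-1-0
  m5: -01-- ←essential
  m7: -01-- ←essential
  m9: -10-1,010--
  m10: -101-,0--10,01--0,010--
  m11: -10-1,-101-,010--
  m12: 0-1-0,01--0
  m14: 0--10,0-1-0,01--0
  m17: 1---1 ←essential
  m19: 1---1 ←essential
  m20: -01-- ←essential
  m21: -01--,1---1
  m22: -01-- ←essential
  m23: -01--,1---1
  m26: -101- ←essential
  m27: -10-1,-101-,1---1
  m29: 1---1 ←essential
  m31: 1---1 ←essential
Essential: -01--, -101-, 0--10, 1---1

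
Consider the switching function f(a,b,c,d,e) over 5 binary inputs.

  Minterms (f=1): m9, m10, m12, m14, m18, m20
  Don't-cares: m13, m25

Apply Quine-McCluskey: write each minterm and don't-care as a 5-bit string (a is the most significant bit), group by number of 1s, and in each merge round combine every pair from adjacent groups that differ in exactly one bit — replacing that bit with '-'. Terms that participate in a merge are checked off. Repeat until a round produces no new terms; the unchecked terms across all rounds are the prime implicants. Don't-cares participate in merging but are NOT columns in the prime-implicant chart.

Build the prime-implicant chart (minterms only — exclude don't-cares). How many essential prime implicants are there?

3

[col 0] 01001*, 01010*, 01100*, 01101*, 01110*, 10010, 10100, 11001*
[col 1] -1001, 01-01, 01-10, 011-0, 0110-
Prime implicants: -1001, 01-01, 01-10, 011-0, 0110-, 10010, 10100
PI chart (minterm → PIs covering it):
  9 | -1001,01-01
  10 | 01-10  (sole → essential)
  12 | 011-0,0110-
  14 | 01-10,011-0
  18 | 10010  (sole → essential)
  20 | 10100  (sole → essential)
Essential prime implicants: 01-10, 10010, 10100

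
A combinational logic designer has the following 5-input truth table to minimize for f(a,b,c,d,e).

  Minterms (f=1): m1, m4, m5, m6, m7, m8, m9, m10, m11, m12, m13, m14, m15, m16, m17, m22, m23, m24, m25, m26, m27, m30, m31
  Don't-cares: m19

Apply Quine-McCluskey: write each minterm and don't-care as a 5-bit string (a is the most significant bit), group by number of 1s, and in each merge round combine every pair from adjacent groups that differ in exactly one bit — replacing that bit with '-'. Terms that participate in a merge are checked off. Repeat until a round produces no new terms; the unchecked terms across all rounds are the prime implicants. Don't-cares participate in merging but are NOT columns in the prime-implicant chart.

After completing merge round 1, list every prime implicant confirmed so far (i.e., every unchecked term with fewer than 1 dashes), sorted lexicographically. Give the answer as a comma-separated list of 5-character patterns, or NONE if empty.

[col 0] 00001*, 00100*, 00101*, 00110*, 00111*, 01000*, 01001*, 01010*, 01011*, 01100*, 01101*, 01110*, 01111*, 10000*, 10001*, 10011*, 10110*, 10111*, 11000*, 11001*, 11010*, 11011*, 11110*, 11111*
[col 1] -0001*, -0110*, -0111*, -1000*, -1001*, -1010*, -1011*, -1110*, -1111*, 0-001*, 0-100*, 0-101*, 0-110*, 0-111*, 00-01*, 001-0*, 001-1*, 0010-*, 0011-*, 01-00*, 01-01*, 01-10*, 01-11*, 010-0*, 010-1*, 0100-*, 0101-*, 011-0*, 011-1*, 0110-*, 0111-*, 1-000*, 1-001*, 1-011*, 1-110*, 1-111*, 10-11*, 100-1*, 1000-*, 1011-*, 11-10*, 11-11*, 110-0*, 110-1*, 1100-*, 1101-*, 1111-*
[col 2] --001, --110*, --111*, -011-*, -1-10*, -1-11*, -10-0*, -10-1*, -100-*, -101-*, -111-*, 0--01, 0-1-0*, 0-1-1*, 0-10-*, 0-11-*, 001--*, 01--0*, 01--1*, 01-0-*, 01-1-*, 010--*, 011--*, 1--11, 1-0-1, 1-00-, 1-11-*, 11-1-*, 110--*
[col 3] --11-, -1-1-, -10--, 0-1--, 01---
Prime implicants: --001, --11-, -1-1-, -10--, 0--01, 0-1--, 01---, 1--11, 1-0-1, 1-00-

NONE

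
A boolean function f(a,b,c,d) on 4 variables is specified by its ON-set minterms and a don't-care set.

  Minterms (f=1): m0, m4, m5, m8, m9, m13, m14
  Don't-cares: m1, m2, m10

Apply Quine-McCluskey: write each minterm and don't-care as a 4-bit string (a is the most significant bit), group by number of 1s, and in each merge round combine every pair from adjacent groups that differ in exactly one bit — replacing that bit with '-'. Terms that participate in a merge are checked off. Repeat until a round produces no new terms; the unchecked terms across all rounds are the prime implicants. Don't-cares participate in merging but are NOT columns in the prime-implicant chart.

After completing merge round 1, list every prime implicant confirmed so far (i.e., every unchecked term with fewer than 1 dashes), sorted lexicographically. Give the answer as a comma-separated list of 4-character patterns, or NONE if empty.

[col 0] 0000*, 0001*, 0010*, 0100*, 0101*, 1000*, 1001*, 1010*, 1101*, 1110*
[col 1] -000*, -001*, -010*, -101*, 0-00*, 0-01*, 00-0*, 000-*, 010-*, 1-01*, 1-10, 10-0*, 100-*
[col 2] --01, -0-0, -00-, 0-0-
Prime implicants: --01, -0-0, -00-, 0-0-, 1-10

NONE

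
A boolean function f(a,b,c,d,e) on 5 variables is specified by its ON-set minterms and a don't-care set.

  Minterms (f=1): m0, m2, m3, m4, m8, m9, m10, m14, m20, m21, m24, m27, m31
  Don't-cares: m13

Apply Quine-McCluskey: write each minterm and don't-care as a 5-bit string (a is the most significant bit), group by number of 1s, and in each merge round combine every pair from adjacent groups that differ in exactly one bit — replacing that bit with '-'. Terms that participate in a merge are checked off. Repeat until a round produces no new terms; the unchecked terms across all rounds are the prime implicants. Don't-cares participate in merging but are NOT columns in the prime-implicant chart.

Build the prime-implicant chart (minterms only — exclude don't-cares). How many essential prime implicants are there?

5

Round 0: 00000✓ 00010✓ 00011✓ 00100✓ 01000✓ 01001✓ 01010✓ 01101✓ 01110✓ 10100✓ 10101✓ 11000✓ 11011✓ 11111✓
Round 1: -0100 -1000 0-000✓ 0-010✓ 00-00 000-0✓ 0001- 01-01 01-10 010-0✓ 0100- 1010- 11-11
Round 2: 0-0-0
PIs = {-0100, -1000, 0-0-0, 00-00, 0001-, 01-01, 01-10, 0100-, 1010-, 11-11}
Coverage chart:
  m0: 0-0-0,00-00
  m2: 0-0-0,0001-
  m3: 0001- ←essential
  m4: -0100,00-00
  m8: -1000,0-0-0,0100-
  m9: 01-01,0100-
  m10: 0-0-0,01-10
  m14: 01-10 ←essential
  m20: -0100,1010-
  m21: 1010- ←essential
  m24: -1000 ←essential
  m27: 11-11 ←essential
  m31: 11-11 ←essential
Essential: -1000, 0001-, 01-10, 1010-, 11-11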